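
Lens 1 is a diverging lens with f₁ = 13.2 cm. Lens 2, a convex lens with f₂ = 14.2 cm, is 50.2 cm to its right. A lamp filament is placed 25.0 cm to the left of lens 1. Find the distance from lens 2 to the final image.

18.7 cm

Lens 1 is diverging, so f₁ = −13.2 cm.
Lens 1: 1/d_i1 = 1/f₁ − 1/d_o1 = 1/(-13.2) − 1/(25.0) = -0.1158, so d_i1 = -8.639 cm.
The intermediate image is 8.639 cm to the left of lens 1 (virtual), which is 50.2 − (-8.639) = 58.84 cm to the left of lens 2, so d_o2 = +58.84 cm.
Lens 2: 1/d_i2 = 1/f₂ − 1/d_o2 = 1/(14.2) − 1/(58.84) = 0.05343, so d_i2 = 18.7 cm.
The final image is real, 18.7 cm to the right of lens 2 (overall magnification ≈ -0.11).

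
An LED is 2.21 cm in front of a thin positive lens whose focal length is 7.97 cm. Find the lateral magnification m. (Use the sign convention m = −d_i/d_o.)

1/d_i = 1/f − 1/d_o = 1/(7.970) − 1/(2.21) = -0.3270, so d_i = -3.058 cm.
m = −d_i/d_o = −(-3.058)/(2.21) = +1.38.
The image is virtual, upright and enlarged, on the same side as the object.

m = +1.38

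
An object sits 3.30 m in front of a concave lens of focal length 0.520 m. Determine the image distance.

0.449 m

For a concave lens, f = -0.520 m.
Thin-lens equation: 1/s_i = 1/f − 1/s_o = 1/(-0.5200) − 1/(3.30) = -1.923 − 0.3030 = -2.226, so s_i = -0.449 m.
The image is virtual, upright and reduced, on the same side as the object.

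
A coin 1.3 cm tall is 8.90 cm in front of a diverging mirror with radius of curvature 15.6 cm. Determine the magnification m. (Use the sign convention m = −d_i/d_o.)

m = +0.467

f = R/2 = 15.6/2 = 7.800 cm; for a diverging mirror, f = -7.800 cm.
1/d_i = 1/f − 1/d_o = 1/(-7.800) − 1/(8.90) = -0.2406, so d_i = -4.157 cm.
m = −d_i/d_o = −(-4.157)/(8.90) = +0.467.
The image is virtual, upright and reduced, behind the mirror.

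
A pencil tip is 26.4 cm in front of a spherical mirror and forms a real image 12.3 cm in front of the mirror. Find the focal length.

Real image ⇒ d_i = +12.3 cm.
1/f = 1/d_o + 1/d_i = 1/(26.4) + 1/(12.3) = 0.1192, so f = 8.39 cm.
Since f is positive, the spherical mirror is concave.

f = 8.39 cm (concave)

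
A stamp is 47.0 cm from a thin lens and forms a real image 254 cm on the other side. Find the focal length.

f = 39.7 cm (converging)

Real image ⇒ d_i = +254 cm.
1/f = 1/d_o + 1/d_i = 1/(47.0) + 1/(254) = 0.02521, so f = 39.7 cm.
Since f is positive, the thin lens is converging.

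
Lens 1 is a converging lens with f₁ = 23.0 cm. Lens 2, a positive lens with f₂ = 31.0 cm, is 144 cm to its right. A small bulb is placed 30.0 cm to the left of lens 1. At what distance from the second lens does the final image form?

Lens 1: 1/d_i1 = 1/f₁ − 1/d_o1 = 1/(23.0) − 1/(30.0) = 0.01014, so d_i1 = 98.57 cm.
The intermediate image is 98.57 cm to the right of lens 1, which is 144 − (98.57) = 45.43 cm to the left of lens 2, so d_o2 = +45.43 cm.
Lens 2: 1/d_i2 = 1/f₂ − 1/d_o2 = 1/(31.0) − 1/(45.43) = 0.01025, so d_i2 = 97.6 cm.
The final image is real, 97.6 cm to the right of lens 2 (overall magnification ≈ 7.1).

97.6 cm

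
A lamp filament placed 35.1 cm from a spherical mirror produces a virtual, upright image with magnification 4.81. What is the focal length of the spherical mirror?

f = 44.3 cm (concave)

m = −d_i/d_o ⇒ d_i = −m·d_o = −(+4.81)·(35.1) = -168.8 cm.
1/f = 1/d_o + 1/d_i = 1/(35.1) + 1/(-168.8) = 0.02257, so f = 44.3 cm.
Since f is positive, the spherical mirror is concave.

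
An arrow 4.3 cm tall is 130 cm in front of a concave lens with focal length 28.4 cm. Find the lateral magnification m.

For a concave lens, f = -28.4 cm.
1/d_i = 1/f − 1/d_o = 1/(-28.40) − 1/(130) = -0.04290, so d_i = -23.31 cm.
m = −d_i/d_o = −(-23.31)/(130) = +0.179.
The image is virtual, upright and reduced, on the same side as the object.

m = +0.179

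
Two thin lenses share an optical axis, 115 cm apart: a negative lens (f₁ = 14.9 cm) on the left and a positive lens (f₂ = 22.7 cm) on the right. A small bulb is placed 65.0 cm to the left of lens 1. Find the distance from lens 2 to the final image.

27.6 cm

Lens 1 is diverging, so f₁ = −14.9 cm.
Lens 1: 1/d_i1 = 1/f₁ − 1/d_o1 = 1/(-14.9) − 1/(65.0) = -0.08250, so d_i1 = -12.12 cm.
The intermediate image is 12.12 cm to the left of lens 1 (virtual), which is 115 − (-12.12) = 127.1 cm to the left of lens 2, so d_o2 = +127.1 cm.
Lens 2: 1/d_i2 = 1/f₂ − 1/d_o2 = 1/(22.7) − 1/(127.1) = 0.03619, so d_i2 = 27.6 cm.
The final image is real, 27.6 cm to the right of lens 2 (overall magnification ≈ -0.041).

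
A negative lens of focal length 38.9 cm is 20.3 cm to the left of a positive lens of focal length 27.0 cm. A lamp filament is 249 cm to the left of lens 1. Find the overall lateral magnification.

f₁ = −38.9 cm (diverging).
Lens 1: 1/d_i1 = 1/(-38.9) − 1/(249) = -0.02972, so d_i1 = -33.64 cm; m₁ = −d_i1/d_o1 = +0.1351.
d_o2 = 20.3 − (-33.64) = 53.94 cm.
Lens 2: 1/d_i2 = 1/(27.0) − 1/(53.94) = 0.01850, so d_i2 = 54.06 cm; m₂ = −d_i2/d_o2 = -1.002.
m = m₁·m₂ = (+0.1351)(-1.002) = -0.135.

m = -0.135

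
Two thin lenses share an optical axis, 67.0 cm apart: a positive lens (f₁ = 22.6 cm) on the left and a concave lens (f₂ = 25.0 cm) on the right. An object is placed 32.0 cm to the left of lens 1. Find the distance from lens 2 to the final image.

Lens 1: 1/d_i1 = 1/f₁ − 1/d_o1 = 1/(22.6) − 1/(32.0) = 0.01300, so d_i1 = 76.94 cm.
The intermediate image is 76.94 cm to the right of lens 1, which lies 9.940 cm to the right of lens 2 — a virtual object — so d_o2 = −9.940 cm.
Lens 2 is diverging, so f₂ = −25.0 cm.
Lens 2: 1/d_i2 = 1/f₂ − 1/d_o2 = 1/(-25.0) − 1/(-9.940) = 0.06060, so d_i2 = 16.5 cm.
The final image is real, 16.5 cm to the right of lens 2 (overall magnification ≈ -4.0).

16.5 cm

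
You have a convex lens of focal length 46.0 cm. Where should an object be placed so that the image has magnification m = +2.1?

m = −d_i/d_o ⇒ d_i = −m·d_o.
1/f = 1/d_o + 1/d_i = 1/d_o − 1/(m·d_o) = (1 − 1/m)/d_o, so d_o = f(1 − 1/m) = (46.00)(1 − 1/(+2.1)) = 24.1 cm.

24.1 cm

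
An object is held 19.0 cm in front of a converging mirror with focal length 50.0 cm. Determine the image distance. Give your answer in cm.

Mirror equation: 1/d_i = 1/f − 1/d_o = 1/(50.00) − 1/(19.0) = 0.02000 − 0.05263 = -0.03263, so d_i = -30.6 cm.
The image is virtual, upright and enlarged, behind the mirror.

30.6 cm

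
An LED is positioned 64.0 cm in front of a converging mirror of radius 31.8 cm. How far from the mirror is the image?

21.2 cm

f = R/2 = 31.8/2 = 15.90 cm.
Mirror equation: 1/s_i = 1/f − 1/s_o = 1/(15.90) − 1/(64.0) = 0.06289 − 0.01562 = 0.04727, so s_i = 21.2 cm.
The image is real, inverted and reduced, in front of the mirror.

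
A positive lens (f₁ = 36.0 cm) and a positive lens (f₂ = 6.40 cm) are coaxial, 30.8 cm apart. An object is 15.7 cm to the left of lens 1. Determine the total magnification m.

m = -0.217

Lens 1: 1/d_i1 = 1/(36.0) − 1/(15.7) = -0.03592, so d_i1 = -27.84 cm; m₁ = −d_i1/d_o1 = +1.773.
d_o2 = 30.8 − (-27.84) = 58.64 cm.
Lens 2: 1/d_i2 = 1/(6.40) − 1/(58.64) = 0.1392, so d_i2 = 7.184 cm; m₂ = −d_i2/d_o2 = -0.1225.
m = m₁·m₂ = (+1.773)(-0.1225) = -0.217.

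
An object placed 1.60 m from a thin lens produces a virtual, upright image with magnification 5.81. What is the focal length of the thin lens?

f = 1.93 m (converging)

m = −d_i/d_o ⇒ d_i = −m·d_o = −(+5.81)·(1.60) = -9.296 m.
1/f = 1/d_o + 1/d_i = 1/(1.60) + 1/(-9.296) = 0.5174, so f = 1.93 m.
Since f is positive, the thin lens is converging.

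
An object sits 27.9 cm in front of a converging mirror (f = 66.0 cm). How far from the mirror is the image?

48.3 cm

Mirror equation: 1/d_i = 1/f − 1/d_o = 1/(66.00) − 1/(27.9) = 0.01515 − 0.03584 = -0.02069, so d_i = -48.3 cm.
The image is virtual, upright and enlarged, behind the mirror.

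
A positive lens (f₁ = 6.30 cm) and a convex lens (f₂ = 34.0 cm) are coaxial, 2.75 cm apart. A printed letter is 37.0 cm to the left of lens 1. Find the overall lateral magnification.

m = -0.180

Lens 1: 1/d_i1 = 1/(6.30) − 1/(37.0) = 0.1317, so d_i1 = 7.593 cm; m₁ = −d_i1/d_o1 = -0.2052.
d_o2 = 2.75 − (7.593) = -4.843 cm (virtual object).
Lens 2: 1/d_i2 = 1/(34.0) − 1/(-4.843) = 0.2359, so d_i2 = 4.239 cm; m₂ = −d_i2/d_o2 = +0.8753.
m = m₁·m₂ = (-0.2052)(+0.8753) = -0.180.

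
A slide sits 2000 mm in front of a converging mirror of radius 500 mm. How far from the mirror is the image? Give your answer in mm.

286 mm

f = R/2 = 500/2 = 250.0 mm.
Mirror equation: 1/q = 1/f − 1/p = 1/(250.0) − 1/(2000) = 0.004000 − 0.0005000 = 0.003500, so q = 286 mm.
The image is real, inverted and reduced, in front of the mirror.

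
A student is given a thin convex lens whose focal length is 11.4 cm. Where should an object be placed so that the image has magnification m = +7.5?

m = −d_i/d_o ⇒ d_i = −m·d_o.
1/f = 1/d_o + 1/d_i = 1/d_o − 1/(m·d_o) = (1 − 1/m)/d_o, so d_o = f(1 − 1/m) = (11.40)(1 − 1/(+7.5)) = 9.88 cm.

9.88 cm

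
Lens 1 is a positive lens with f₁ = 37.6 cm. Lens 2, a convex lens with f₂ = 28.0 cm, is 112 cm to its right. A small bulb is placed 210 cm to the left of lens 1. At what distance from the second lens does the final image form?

Lens 1: 1/d_i1 = 1/f₁ − 1/d_o1 = 1/(37.6) − 1/(210) = 0.02183, so d_i1 = 45.80 cm.
The intermediate image is 45.80 cm to the right of lens 1, which is 112 − (45.80) = 66.20 cm to the left of lens 2, so d_o2 = +66.20 cm.
Lens 2: 1/d_i2 = 1/f₂ − 1/d_o2 = 1/(28.0) − 1/(66.20) = 0.02061, so d_i2 = 48.5 cm.
The final image is real, 48.5 cm to the right of lens 2 (overall magnification ≈ 0.16).

48.5 cm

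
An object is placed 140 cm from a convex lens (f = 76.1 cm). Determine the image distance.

Thin-lens equation: 1/q = 1/f − 1/p = 1/(76.10) − 1/(140) = 0.01314 − 0.007143 = 0.005998, so q = 167 cm.
The image is real, inverted and enlarged, on the far side of the lens.

167 cm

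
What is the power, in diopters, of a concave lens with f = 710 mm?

P = -1.41 D

For a concave lens, f = −710 mm.
f = -71.0 cm = -0.710 m.
P = 1/f = 1/(-0.710 m) = -1.41 D.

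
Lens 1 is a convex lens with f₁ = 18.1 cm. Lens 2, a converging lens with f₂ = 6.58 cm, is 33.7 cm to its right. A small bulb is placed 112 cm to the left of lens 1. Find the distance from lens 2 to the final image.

14.4 cm

Lens 1: 1/d_i1 = 1/f₁ − 1/d_o1 = 1/(18.1) − 1/(112) = 0.04632, so d_i1 = 21.59 cm.
The intermediate image is 21.59 cm to the right of lens 1, which is 33.7 − (21.59) = 12.11 cm to the left of lens 2, so d_o2 = +12.11 cm.
Lens 2: 1/d_i2 = 1/f₂ − 1/d_o2 = 1/(6.58) − 1/(12.11) = 0.06940, so d_i2 = 14.4 cm.
The final image is real, 14.4 cm to the right of lens 2 (overall magnification ≈ 0.23).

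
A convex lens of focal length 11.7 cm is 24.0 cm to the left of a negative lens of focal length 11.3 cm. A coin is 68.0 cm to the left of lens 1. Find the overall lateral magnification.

Lens 1: 1/d_i1 = 1/(11.7) − 1/(68.0) = 0.07076, so d_i1 = 14.13 cm; m₁ = −d_i1/d_o1 = -0.2078.
d_o2 = 24.0 − (14.13) = 9.870 cm.
f₂ = −11.3 cm (diverging).
Lens 2: 1/d_i2 = 1/(-11.3) − 1/(9.870) = -0.1898, so d_i2 = -5.268 cm; m₂ = −d_i2/d_o2 = +0.5338.
m = m₁·m₂ = (-0.2078)(+0.5338) = -0.111.

m = -0.111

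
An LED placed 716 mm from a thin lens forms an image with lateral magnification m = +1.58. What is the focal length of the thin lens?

m = −d_i/d_o ⇒ d_i = −m·d_o = −(+1.58)·(716) = -1131 mm.
1/f = 1/d_o + 1/d_i = 1/(716) + 1/(-1131) = 0.0005125, so f = 1950 mm.
Since f is positive, the thin lens is converging.

f = 1950 mm (converging)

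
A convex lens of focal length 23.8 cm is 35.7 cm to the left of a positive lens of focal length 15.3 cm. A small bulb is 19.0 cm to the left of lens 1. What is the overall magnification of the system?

Lens 1: 1/d_i1 = 1/(23.8) − 1/(19.0) = -0.01061, so d_i1 = -94.21 cm; m₁ = −d_i1/d_o1 = +4.958.
d_o2 = 35.7 − (-94.21) = 129.9 cm.
Lens 2: 1/d_i2 = 1/(15.3) − 1/(129.9) = 0.05766, so d_i2 = 17.34 cm; m₂ = −d_i2/d_o2 = -0.1335.
m = m₁·m₂ = (+4.958)(-0.1335) = -0.662.

m = -0.662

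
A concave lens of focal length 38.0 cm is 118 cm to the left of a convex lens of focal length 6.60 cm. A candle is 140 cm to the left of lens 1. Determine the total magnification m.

f₁ = −38.0 cm (diverging).
Lens 1: 1/d_i1 = 1/(-38.0) − 1/(140) = -0.03346, so d_i1 = -29.89 cm; m₁ = −d_i1/d_o1 = +0.2135.
d_o2 = 118 − (-29.89) = 147.9 cm.
Lens 2: 1/d_i2 = 1/(6.60) − 1/(147.9) = 0.1448, so d_i2 = 6.908 cm; m₂ = −d_i2/d_o2 = -0.04671.
m = m₁·m₂ = (+0.2135)(-0.04671) = -0.00997.

m = -0.00997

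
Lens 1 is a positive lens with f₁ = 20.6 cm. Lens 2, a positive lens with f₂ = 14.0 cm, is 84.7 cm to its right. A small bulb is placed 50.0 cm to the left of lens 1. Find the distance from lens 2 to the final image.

19.5 cm

Lens 1: 1/d_i1 = 1/f₁ − 1/d_o1 = 1/(20.6) − 1/(50.0) = 0.02854, so d_i1 = 35.03 cm.
The intermediate image is 35.03 cm to the right of lens 1, which is 84.7 − (35.03) = 49.67 cm to the left of lens 2, so d_o2 = +49.67 cm.
Lens 2: 1/d_i2 = 1/f₂ − 1/d_o2 = 1/(14.0) − 1/(49.67) = 0.05130, so d_i2 = 19.5 cm.
The final image is real, 19.5 cm to the right of lens 2 (overall magnification ≈ 0.28).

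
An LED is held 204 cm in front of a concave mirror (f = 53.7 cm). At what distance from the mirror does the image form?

Mirror equation: 1/q = 1/f − 1/p = 1/(53.70) − 1/(204) = 0.01862 − 0.004902 = 0.01372, so q = 72.9 cm.
The image is real, inverted and reduced, in front of the mirror.

72.9 cm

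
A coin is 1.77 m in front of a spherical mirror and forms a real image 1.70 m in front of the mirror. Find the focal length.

f = 0.867 m (concave)

Real image ⇒ d_i = +1.70 m.
1/f = 1/d_o + 1/d_i = 1/(1.77) + 1/(1.70) = 1.153, so f = 0.867 m.
Since f is positive, the spherical mirror is concave.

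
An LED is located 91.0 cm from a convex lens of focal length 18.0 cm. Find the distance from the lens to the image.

Thin-lens equation: 1/d_i = 1/f − 1/d_o = 1/(18.00) − 1/(91.0) = 0.05556 − 0.01099 = 0.04457, so d_i = 22.4 cm.
The image is real, inverted and reduced, on the far side of the lens.

22.4 cm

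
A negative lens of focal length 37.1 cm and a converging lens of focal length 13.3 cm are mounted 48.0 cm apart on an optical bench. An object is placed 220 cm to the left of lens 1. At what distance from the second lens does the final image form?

16.0 cm

Lens 1 is diverging, so f₁ = −37.1 cm.
Lens 1: 1/d_i1 = 1/f₁ − 1/d_o1 = 1/(-37.1) − 1/(220) = -0.03150, so d_i1 = -31.75 cm.
The intermediate image is 31.75 cm to the left of lens 1 (virtual), which is 48.0 − (-31.75) = 79.75 cm to the left of lens 2, so d_o2 = +79.75 cm.
Lens 2: 1/d_i2 = 1/f₂ − 1/d_o2 = 1/(13.3) − 1/(79.75) = 0.06265, so d_i2 = 16.0 cm.
The final image is real, 16.0 cm to the right of lens 2 (overall magnification ≈ -0.029).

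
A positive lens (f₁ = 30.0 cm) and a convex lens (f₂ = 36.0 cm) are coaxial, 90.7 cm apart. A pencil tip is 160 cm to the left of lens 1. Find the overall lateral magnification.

m = +0.467

Lens 1: 1/d_i1 = 1/(30.0) − 1/(160) = 0.02708, so d_i1 = 36.92 cm; m₁ = −d_i1/d_o1 = -0.2308.
d_o2 = 90.7 − (36.92) = 53.78 cm.
Lens 2: 1/d_i2 = 1/(36.0) − 1/(53.78) = 0.009184, so d_i2 = 108.9 cm; m₂ = −d_i2/d_o2 = -2.025.
m = m₁·m₂ = (-0.2308)(-2.025) = +0.467.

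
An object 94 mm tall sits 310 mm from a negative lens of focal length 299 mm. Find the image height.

For a negative lens, f = -299 mm.
1/d_i = 1/f − 1/d_o = 1/(-299.0) − 1/(310) = -0.006570, so d_i = -152.2 mm.
m = −d_i/d_o = +0.4910.
|h_i| = |m|·h_o = 0.4910 × 94 = 46.2 mm. The image is virtual, upright and reduced, on the same side as the object.

46.2 mm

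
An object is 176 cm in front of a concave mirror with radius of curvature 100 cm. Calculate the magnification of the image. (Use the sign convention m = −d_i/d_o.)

m = -0.397

f = R/2 = 100/2 = 50.00 cm.
1/d_i = 1/f − 1/d_o = 1/(50.00) − 1/(176) = 0.01432, so d_i = 69.84 cm.
m = −d_i/d_o = −(69.84)/(176) = -0.397.
The image is real, inverted and reduced, in front of the mirror.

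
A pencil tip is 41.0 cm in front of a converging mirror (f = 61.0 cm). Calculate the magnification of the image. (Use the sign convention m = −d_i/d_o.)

1/d_i = 1/f − 1/d_o = 1/(61.00) − 1/(41.0) = -0.007997, so d_i = -125.0 cm.
m = −d_i/d_o = −(-125.0)/(41.0) = +3.05.
The image is virtual, upright and enlarged, behind the mirror.

m = +3.05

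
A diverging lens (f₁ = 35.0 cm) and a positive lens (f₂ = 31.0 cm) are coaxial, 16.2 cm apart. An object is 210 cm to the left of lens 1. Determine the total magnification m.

m = -0.291

f₁ = −35.0 cm (diverging).
Lens 1: 1/d_i1 = 1/(-35.0) − 1/(210) = -0.03333, so d_i1 = -30.00 cm; m₁ = −d_i1/d_o1 = +0.1429.
d_o2 = 16.2 − (-30.00) = 46.20 cm.
Lens 2: 1/d_i2 = 1/(31.0) − 1/(46.20) = 0.01061, so d_i2 = 94.22 cm; m₂ = −d_i2/d_o2 = -2.039.
m = m₁·m₂ = (+0.1429)(-2.039) = -0.291.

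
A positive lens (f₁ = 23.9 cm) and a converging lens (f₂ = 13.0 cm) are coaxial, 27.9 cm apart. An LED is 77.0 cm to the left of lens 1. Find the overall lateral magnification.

m = -0.296

Lens 1: 1/d_i1 = 1/(23.9) − 1/(77.0) = 0.02885, so d_i1 = 34.66 cm; m₁ = −d_i1/d_o1 = -0.4501.
d_o2 = 27.9 − (34.66) = -6.760 cm (virtual object).
Lens 2: 1/d_i2 = 1/(13.0) − 1/(-6.760) = 0.2249, so d_i2 = 4.447 cm; m₂ = −d_i2/d_o2 = +0.6579.
m = m₁·m₂ = (-0.4501)(+0.6579) = -0.296.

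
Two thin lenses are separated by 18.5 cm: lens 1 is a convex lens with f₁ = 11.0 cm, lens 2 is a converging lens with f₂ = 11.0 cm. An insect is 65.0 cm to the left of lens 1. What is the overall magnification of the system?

m = -0.390

Lens 1: 1/d_i1 = 1/(11.0) − 1/(65.0) = 0.07552, so d_i1 = 13.24 cm; m₁ = −d_i1/d_o1 = -0.2037.
d_o2 = 18.5 − (13.24) = 5.260 cm.
Lens 2: 1/d_i2 = 1/(11.0) − 1/(5.260) = -0.09920, so d_i2 = -10.08 cm; m₂ = −d_i2/d_o2 = +1.916.
m = m₁·m₂ = (-0.2037)(+1.916) = -0.390.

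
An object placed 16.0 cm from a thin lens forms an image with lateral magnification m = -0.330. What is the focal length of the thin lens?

m = −d_i/d_o ⇒ d_i = −m·d_o = −(-0.330)·(16.0) = 5.280 cm.
1/f = 1/d_o + 1/d_i = 1/(16.0) + 1/(5.280) = 0.2519, so f = 3.97 cm.
Since f is positive, the thin lens is converging.

f = 3.97 cm (converging)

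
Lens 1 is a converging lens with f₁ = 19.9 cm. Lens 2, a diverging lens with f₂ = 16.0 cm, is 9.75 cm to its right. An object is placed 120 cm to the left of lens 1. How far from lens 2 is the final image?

119 cm

Lens 1: 1/d_i1 = 1/f₁ − 1/d_o1 = 1/(19.9) − 1/(120) = 0.04192, so d_i1 = 23.86 cm.
The intermediate image is 23.86 cm to the right of lens 1, which lies 14.11 cm to the right of lens 2 — a virtual object — so d_o2 = −14.11 cm.
Lens 2 is diverging, so f₂ = −16.0 cm.
Lens 2: 1/d_i2 = 1/f₂ − 1/d_o2 = 1/(-16.0) − 1/(-14.11) = 0.008372, so d_i2 = 119 cm.
The final image is real, 119 cm to the right of lens 2 (overall magnification ≈ -1.7).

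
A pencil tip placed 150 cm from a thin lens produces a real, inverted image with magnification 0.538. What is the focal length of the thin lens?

m = −d_i/d_o ⇒ d_i = −m·d_o = −(-0.538)·(150) = 80.70 cm.
1/f = 1/d_o + 1/d_i = 1/(150) + 1/(80.70) = 0.01906, so f = 52.5 cm.
Since f is positive, the thin lens is converging.

f = 52.5 cm (converging)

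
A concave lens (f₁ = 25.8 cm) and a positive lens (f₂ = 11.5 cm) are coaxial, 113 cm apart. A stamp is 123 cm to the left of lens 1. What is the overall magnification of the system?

m = -0.0162

f₁ = −25.8 cm (diverging).
Lens 1: 1/d_i1 = 1/(-25.8) − 1/(123) = -0.04689, so d_i1 = -21.33 cm; m₁ = −d_i1/d_o1 = +0.1734.
d_o2 = 113 − (-21.33) = 134.3 cm.
Lens 2: 1/d_i2 = 1/(11.5) − 1/(134.3) = 0.07951, so d_i2 = 12.58 cm; m₂ = −d_i2/d_o2 = -0.09365.
m = m₁·m₂ = (+0.1734)(-0.09365) = -0.0162.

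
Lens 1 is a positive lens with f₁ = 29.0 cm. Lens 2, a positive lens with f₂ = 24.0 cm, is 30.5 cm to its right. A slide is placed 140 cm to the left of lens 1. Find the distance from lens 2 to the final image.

4.85 cm

Lens 1: 1/d_i1 = 1/f₁ − 1/d_o1 = 1/(29.0) − 1/(140) = 0.02734, so d_i1 = 36.58 cm.
The intermediate image is 36.58 cm to the right of lens 1, which lies 6.080 cm to the right of lens 2 — a virtual object — so d_o2 = −6.080 cm.
Lens 2: 1/d_i2 = 1/f₂ − 1/d_o2 = 1/(24.0) − 1/(-6.080) = 0.2061, so d_i2 = 4.85 cm.
The final image is real, 4.85 cm to the right of lens 2 (overall magnification ≈ -0.21).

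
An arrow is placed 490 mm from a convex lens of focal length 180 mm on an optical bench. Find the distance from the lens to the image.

285 mm

Lens equation: 1/d_i = 1/f − 1/d_o = 1/(180.0) − 1/(490) = 0.005556 − 0.002041 = 0.003515, so d_i = 285 mm.
The image is real, inverted and reduced, on the far side of the lens.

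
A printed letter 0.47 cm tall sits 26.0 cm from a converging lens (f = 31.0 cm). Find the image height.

1/d_i = 1/f − 1/d_o = 1/(31.00) − 1/(26.0) = -0.006203, so d_i = -161.2 cm.
m = −d_i/d_o = +6.200.
|h_i| = |m|·h_o = 6.200 × 0.47 = 2.91 cm. The image is virtual, upright and enlarged, on the same side as the object.

2.91 cm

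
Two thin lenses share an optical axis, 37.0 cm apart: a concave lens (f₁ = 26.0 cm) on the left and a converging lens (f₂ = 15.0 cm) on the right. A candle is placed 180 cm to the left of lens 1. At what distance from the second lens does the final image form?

Lens 1 is diverging, so f₁ = −26.0 cm.
Lens 1: 1/d_i1 = 1/f₁ − 1/d_o1 = 1/(-26.0) − 1/(180) = -0.04402, so d_i1 = -22.72 cm.
The intermediate image is 22.72 cm to the left of lens 1 (virtual), which is 37.0 − (-22.72) = 59.72 cm to the left of lens 2, so d_o2 = +59.72 cm.
Lens 2: 1/d_i2 = 1/f₂ − 1/d_o2 = 1/(15.0) − 1/(59.72) = 0.04992, so d_i2 = 20.0 cm.
The final image is real, 20.0 cm to the right of lens 2 (overall magnification ≈ -0.042).

20.0 cm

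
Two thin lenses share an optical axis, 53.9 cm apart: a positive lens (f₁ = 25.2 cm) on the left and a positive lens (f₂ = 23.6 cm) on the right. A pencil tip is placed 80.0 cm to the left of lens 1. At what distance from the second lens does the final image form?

62.2 cm

Lens 1: 1/d_i1 = 1/f₁ − 1/d_o1 = 1/(25.2) − 1/(80.0) = 0.02718, so d_i1 = 36.79 cm.
The intermediate image is 36.79 cm to the right of lens 1, which is 53.9 − (36.79) = 17.11 cm to the left of lens 2, so d_o2 = +17.11 cm.
Lens 2: 1/d_i2 = 1/f₂ − 1/d_o2 = 1/(23.6) − 1/(17.11) = -0.01607, so d_i2 = -62.2 cm.
The final image is virtual, 62.2 cm to the left of lens 2 (overall magnification ≈ -1.7).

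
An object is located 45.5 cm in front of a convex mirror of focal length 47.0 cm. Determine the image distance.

For a convex mirror, f = -47.0 cm.
Mirror equation: 1/d_i = 1/f − 1/d_o = 1/(-47.00) − 1/(45.5) = -0.02128 − 0.02198 = -0.04325, so d_i = -23.1 cm.
The image is virtual, upright and reduced, behind the mirror.

23.1 cm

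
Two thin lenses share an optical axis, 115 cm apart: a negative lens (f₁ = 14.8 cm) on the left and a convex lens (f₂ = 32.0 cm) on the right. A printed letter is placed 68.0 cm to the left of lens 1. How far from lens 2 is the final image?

Lens 1 is diverging, so f₁ = −14.8 cm.
Lens 1: 1/d_i1 = 1/f₁ − 1/d_o1 = 1/(-14.8) − 1/(68.0) = -0.08227, so d_i1 = -12.15 cm.
The intermediate image is 12.15 cm to the left of lens 1 (virtual), which is 115 − (-12.15) = 127.2 cm to the left of lens 2, so d_o2 = +127.2 cm.
Lens 2: 1/d_i2 = 1/f₂ − 1/d_o2 = 1/(32.0) − 1/(127.2) = 0.02339, so d_i2 = 42.8 cm.
The final image is real, 42.8 cm to the right of lens 2 (overall magnification ≈ -0.060).

42.8 cm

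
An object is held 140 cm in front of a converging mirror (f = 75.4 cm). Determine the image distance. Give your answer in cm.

163 cm

Mirror equation: 1/d_i = 1/f − 1/d_o = 1/(75.40) − 1/(140) = 0.01326 − 0.007143 = 0.006120, so d_i = 163 cm.
The image is real, inverted and enlarged, in front of the mirror.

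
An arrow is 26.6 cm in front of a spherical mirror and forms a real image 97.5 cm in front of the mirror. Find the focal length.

f = 20.9 cm (concave)

Real image ⇒ d_i = +97.5 cm.
1/f = 1/d_o + 1/d_i = 1/(26.6) + 1/(97.5) = 0.04785, so f = 20.9 cm.
Since f is positive, the spherical mirror is concave.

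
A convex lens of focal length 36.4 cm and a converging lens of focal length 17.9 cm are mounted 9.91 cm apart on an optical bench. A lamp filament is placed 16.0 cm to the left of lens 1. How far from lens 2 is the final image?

33.5 cm

Lens 1: 1/d_i1 = 1/f₁ − 1/d_o1 = 1/(36.4) − 1/(16.0) = -0.03503, so d_i1 = -28.55 cm.
The intermediate image is 28.55 cm to the left of lens 1 (virtual), which is 9.91 − (-28.55) = 38.46 cm to the left of lens 2, so d_o2 = +38.46 cm.
Lens 2: 1/d_i2 = 1/f₂ − 1/d_o2 = 1/(17.9) − 1/(38.46) = 0.02986, so d_i2 = 33.5 cm.
The final image is real, 33.5 cm to the right of lens 2 (overall magnification ≈ -1.6).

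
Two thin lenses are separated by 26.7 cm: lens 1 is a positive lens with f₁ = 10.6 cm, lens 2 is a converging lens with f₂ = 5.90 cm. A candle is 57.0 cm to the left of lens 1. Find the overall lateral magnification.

m = +0.173

Lens 1: 1/d_i1 = 1/(10.6) − 1/(57.0) = 0.07680, so d_i1 = 13.02 cm; m₁ = −d_i1/d_o1 = -0.2284.
d_o2 = 26.7 − (13.02) = 13.68 cm.
Lens 2: 1/d_i2 = 1/(5.90) − 1/(13.68) = 0.09639, so d_i2 = 10.37 cm; m₂ = −d_i2/d_o2 = -0.7584.
m = m₁·m₂ = (-0.2284)(-0.7584) = +0.173.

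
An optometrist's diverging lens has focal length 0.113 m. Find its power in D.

For a diverging lens, f = −0.113 m.
P = 1/f = 1/(-0.113 m) = -8.85 D.

P = -8.85 D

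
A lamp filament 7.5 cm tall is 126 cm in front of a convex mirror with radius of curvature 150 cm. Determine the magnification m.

f = R/2 = 150/2 = 75.00 cm; for a convex mirror, f = -75.00 cm.
1/d_i = 1/f − 1/d_o = 1/(-75.00) − 1/(126) = -0.02127, so d_i = -47.01 cm.
m = −d_i/d_o = −(-47.01)/(126) = +0.373.
The image is virtual, upright and reduced, behind the mirror.

m = +0.373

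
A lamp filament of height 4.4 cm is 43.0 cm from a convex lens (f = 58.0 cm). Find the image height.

17.0 cm

1/d_i = 1/f − 1/d_o = 1/(58.00) − 1/(43.0) = -0.006014, so d_i = -166.3 cm.
m = −d_i/d_o = +3.867.
|h_i| = |m|·h_o = 3.867 × 4.4 = 17.0 cm. The image is virtual, upright and enlarged, on the same side as the object.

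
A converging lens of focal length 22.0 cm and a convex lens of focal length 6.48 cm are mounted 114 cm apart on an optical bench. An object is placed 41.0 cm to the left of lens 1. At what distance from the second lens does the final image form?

Lens 1: 1/d_i1 = 1/f₁ − 1/d_o1 = 1/(22.0) − 1/(41.0) = 0.02106, so d_i1 = 47.47 cm.
The intermediate image is 47.47 cm to the right of lens 1, which is 114 − (47.47) = 66.53 cm to the left of lens 2, so d_o2 = +66.53 cm.
Lens 2: 1/d_i2 = 1/f₂ − 1/d_o2 = 1/(6.48) − 1/(66.53) = 0.1393, so d_i2 = 7.18 cm.
The final image is real, 7.18 cm to the right of lens 2 (overall magnification ≈ 0.12).

7.18 cm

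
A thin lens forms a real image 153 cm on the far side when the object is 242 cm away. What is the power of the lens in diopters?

d_i = +153 cm.
1/f = 1/d_o + 1/d_i = 1/(242) + 1/(153) = 0.01067 cm⁻¹.
f = 93.74 cm = 0.9374 m, so P = 1/f = +1.07 D.

P = +1.07 D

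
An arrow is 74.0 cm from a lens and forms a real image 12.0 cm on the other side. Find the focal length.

Real image ⇒ d_i = +12.0 cm.
1/f = 1/d_o + 1/d_i = 1/(74.0) + 1/(12.0) = 0.09685, so f = 10.3 cm.
Since f is positive, the lens is converging.

f = 10.3 cm (converging)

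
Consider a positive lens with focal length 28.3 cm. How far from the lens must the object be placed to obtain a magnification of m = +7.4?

24.5 cm

m = −d_i/d_o ⇒ d_i = −m·d_o.
1/f = 1/d_o + 1/d_i = 1/d_o − 1/(m·d_o) = (1 − 1/m)/d_o, so d_o = f(1 − 1/m) = (28.30)(1 − 1/(+7.4)) = 24.5 cm.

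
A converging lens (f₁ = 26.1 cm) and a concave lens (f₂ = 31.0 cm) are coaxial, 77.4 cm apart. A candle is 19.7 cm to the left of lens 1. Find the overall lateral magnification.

m = +0.670

Lens 1: 1/d_i1 = 1/(26.1) − 1/(19.7) = -0.01245, so d_i1 = -80.34 cm; m₁ = −d_i1/d_o1 = +4.078.
d_o2 = 77.4 − (-80.34) = 157.7 cm.
f₂ = −31.0 cm (diverging).
Lens 2: 1/d_i2 = 1/(-31.0) − 1/(157.7) = -0.03860, so d_i2 = -25.91 cm; m₂ = −d_i2/d_o2 = +0.1643.
m = m₁·m₂ = (+4.078)(+0.1643) = +0.670.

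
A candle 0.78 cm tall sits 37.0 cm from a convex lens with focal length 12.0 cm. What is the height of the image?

1/d_i = 1/f − 1/d_o = 1/(12.00) − 1/(37.0) = 0.05631, so d_i = 17.76 cm.
m = −d_i/d_o = -0.4800.
|h_i| = |m|·h_o = 0.4800 × 0.78 = 0.374 cm. The image is real, inverted and reduced, on the far side of the lens.

0.374 cm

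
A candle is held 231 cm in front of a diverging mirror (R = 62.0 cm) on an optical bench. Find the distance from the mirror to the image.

f = R/2 = 62.0/2 = 31.00 cm; for a diverging mirror, f = -31.00 cm.
Mirror equation: 1/d_i = 1/f − 1/d_o = 1/(-31.00) − 1/(231) = -0.03226 − 0.004329 = -0.03659, so d_i = -27.3 cm.
The image is virtual, upright and reduced, behind the mirror.

27.3 cm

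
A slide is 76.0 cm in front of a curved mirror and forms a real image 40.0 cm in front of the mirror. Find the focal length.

Real image ⇒ d_i = +40.0 cm.
1/f = 1/d_o + 1/d_i = 1/(76.0) + 1/(40.0) = 0.03816, so f = 26.2 cm.
Since f is positive, the curved mirror is concave.

f = 26.2 cm (concave)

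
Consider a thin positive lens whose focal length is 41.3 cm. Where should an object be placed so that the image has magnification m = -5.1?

m = −d_i/d_o ⇒ d_i = −m·d_o.
1/f = 1/d_o + 1/d_i = 1/d_o − 1/(m·d_o) = (1 − 1/m)/d_o, so d_o = f(1 − 1/m) = (41.30)(1 − 1/(-5.1)) = 49.4 cm.

49.4 cm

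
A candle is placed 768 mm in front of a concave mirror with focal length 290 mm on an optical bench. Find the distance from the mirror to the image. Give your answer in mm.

466 mm

Mirror equation: 1/s_i = 1/f − 1/s_o = 1/(290.0) − 1/(768) = 0.003448 − 0.001302 = 0.002146, so s_i = 466 mm.
The image is real, inverted and reduced, in front of the mirror.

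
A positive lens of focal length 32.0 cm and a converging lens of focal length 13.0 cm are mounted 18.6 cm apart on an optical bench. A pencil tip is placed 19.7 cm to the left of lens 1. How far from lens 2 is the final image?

Lens 1: 1/d_i1 = 1/f₁ − 1/d_o1 = 1/(32.0) − 1/(19.7) = -0.01951, so d_i1 = -51.25 cm.
The intermediate image is 51.25 cm to the left of lens 1 (virtual), which is 18.6 − (-51.25) = 69.85 cm to the left of lens 2, so d_o2 = +69.85 cm.
Lens 2: 1/d_i2 = 1/f₂ − 1/d_o2 = 1/(13.0) − 1/(69.85) = 0.06261, so d_i2 = 16.0 cm.
The final image is real, 16.0 cm to the right of lens 2 (overall magnification ≈ -0.59).

16.0 cm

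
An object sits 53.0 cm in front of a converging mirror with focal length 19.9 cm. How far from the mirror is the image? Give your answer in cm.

31.9 cm

Mirror equation: 1/s_i = 1/f − 1/s_o = 1/(19.90) − 1/(53.0) = 0.05025 − 0.01887 = 0.03138, so s_i = 31.9 cm.
The image is real, inverted and reduced, in front of the mirror.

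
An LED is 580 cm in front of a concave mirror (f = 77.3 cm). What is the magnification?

m = -0.154

1/d_i = 1/f − 1/d_o = 1/(77.30) − 1/(580) = 0.01121, so d_i = 89.19 cm.
m = −d_i/d_o = −(89.19)/(580) = -0.154.
The image is real, inverted and reduced, in front of the mirror.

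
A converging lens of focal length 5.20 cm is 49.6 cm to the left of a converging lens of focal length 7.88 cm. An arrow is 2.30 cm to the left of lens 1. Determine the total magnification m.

m = -0.308

Lens 1: 1/d_i1 = 1/(5.20) − 1/(2.30) = -0.2425, so d_i1 = -4.124 cm; m₁ = −d_i1/d_o1 = +1.793.
d_o2 = 49.6 − (-4.124) = 53.72 cm.
Lens 2: 1/d_i2 = 1/(7.88) − 1/(53.72) = 0.1083, so d_i2 = 9.235 cm; m₂ = −d_i2/d_o2 = -0.1719.
m = m₁·m₂ = (+1.793)(-0.1719) = -0.308.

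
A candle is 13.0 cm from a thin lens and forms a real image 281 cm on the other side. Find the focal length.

Real image ⇒ d_i = +281 cm.
1/f = 1/d_o + 1/d_i = 1/(13.0) + 1/(281) = 0.08048, so f = 12.4 cm.
Since f is positive, the thin lens is converging.

f = 12.4 cm (converging)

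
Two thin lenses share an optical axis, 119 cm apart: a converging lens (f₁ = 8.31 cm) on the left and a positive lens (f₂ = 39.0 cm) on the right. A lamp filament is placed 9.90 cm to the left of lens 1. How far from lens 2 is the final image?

Lens 1: 1/d_i1 = 1/f₁ − 1/d_o1 = 1/(8.31) − 1/(9.90) = 0.01933, so d_i1 = 51.74 cm.
The intermediate image is 51.74 cm to the right of lens 1, which is 119 − (51.74) = 67.26 cm to the left of lens 2, so d_o2 = +67.26 cm.
Lens 2: 1/d_i2 = 1/f₂ − 1/d_o2 = 1/(39.0) − 1/(67.26) = 0.01077, so d_i2 = 92.8 cm.
The final image is real, 92.8 cm to the right of lens 2 (overall magnification ≈ 7.2).

92.8 cm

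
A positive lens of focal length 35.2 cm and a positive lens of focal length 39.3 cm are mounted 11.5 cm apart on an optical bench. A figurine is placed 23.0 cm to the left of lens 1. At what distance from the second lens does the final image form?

Lens 1: 1/d_i1 = 1/f₁ − 1/d_o1 = 1/(35.2) − 1/(23.0) = -0.01507, so d_i1 = -66.36 cm.
The intermediate image is 66.36 cm to the left of lens 1 (virtual), which is 11.5 − (-66.36) = 77.86 cm to the left of lens 2, so d_o2 = +77.86 cm.
Lens 2: 1/d_i2 = 1/f₂ − 1/d_o2 = 1/(39.3) − 1/(77.86) = 0.01260, so d_i2 = 79.4 cm.
The final image is real, 79.4 cm to the right of lens 2 (overall magnification ≈ -2.9).

79.4 cm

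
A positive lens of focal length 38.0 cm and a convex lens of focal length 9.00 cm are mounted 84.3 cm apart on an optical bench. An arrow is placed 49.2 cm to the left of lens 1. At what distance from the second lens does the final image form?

Lens 1: 1/d_i1 = 1/f₁ − 1/d_o1 = 1/(38.0) − 1/(49.2) = 0.005991, so d_i1 = 166.9 cm.
The intermediate image is 166.9 cm to the right of lens 1, which lies 82.60 cm to the right of lens 2 — a virtual object — so d_o2 = −82.60 cm.
Lens 2: 1/d_i2 = 1/f₂ − 1/d_o2 = 1/(9.00) − 1/(-82.60) = 0.1232, so d_i2 = 8.12 cm.
The final image is real, 8.12 cm to the right of lens 2 (overall magnification ≈ -0.33).

8.12 cm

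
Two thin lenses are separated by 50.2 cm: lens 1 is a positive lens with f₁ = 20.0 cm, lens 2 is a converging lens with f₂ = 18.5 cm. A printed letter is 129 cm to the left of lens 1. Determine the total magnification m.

m = +0.423

Lens 1: 1/d_i1 = 1/(20.0) − 1/(129) = 0.04225, so d_i1 = 23.67 cm; m₁ = −d_i1/d_o1 = -0.1835.
d_o2 = 50.2 − (23.67) = 26.53 cm.
Lens 2: 1/d_i2 = 1/(18.5) − 1/(26.53) = 0.01636, so d_i2 = 61.12 cm; m₂ = −d_i2/d_o2 = -2.304.
m = m₁·m₂ = (-0.1835)(-2.304) = +0.423.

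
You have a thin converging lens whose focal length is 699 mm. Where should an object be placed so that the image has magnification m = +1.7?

288 mm

m = −d_i/d_o ⇒ d_i = −m·d_o.
1/f = 1/d_o + 1/d_i = 1/d_o − 1/(m·d_o) = (1 − 1/m)/d_o, so d_o = f(1 − 1/m) = (699.0)(1 − 1/(+1.7)) = 288 mm.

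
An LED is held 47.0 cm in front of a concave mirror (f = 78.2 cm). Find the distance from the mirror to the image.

118 cm

Mirror equation: 1/q = 1/f − 1/p = 1/(78.20) − 1/(47.0) = 0.01279 − 0.02128 = -0.008489, so q = -118 cm.
The image is virtual, upright and enlarged, behind the mirror.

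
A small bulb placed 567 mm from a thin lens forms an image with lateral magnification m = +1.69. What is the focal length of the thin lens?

f = 1390 mm (converging)

m = −d_i/d_o ⇒ d_i = −m·d_o = −(+1.69)·(567) = -958.2 mm.
1/f = 1/d_o + 1/d_i = 1/(567) + 1/(-958.2) = 0.0007200, so f = 1390 mm.
Since f is positive, the thin lens is converging.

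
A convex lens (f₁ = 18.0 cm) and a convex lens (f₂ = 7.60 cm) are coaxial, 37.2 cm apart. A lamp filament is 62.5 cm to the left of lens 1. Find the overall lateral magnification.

m = +0.712

Lens 1: 1/d_i1 = 1/(18.0) − 1/(62.5) = 0.03956, so d_i1 = 25.28 cm; m₁ = −d_i1/d_o1 = -0.4045.
d_o2 = 37.2 − (25.28) = 11.92 cm.
Lens 2: 1/d_i2 = 1/(7.60) − 1/(11.92) = 0.04769, so d_i2 = 20.97 cm; m₂ = −d_i2/d_o2 = -1.759.
m = m₁·m₂ = (-0.4045)(-1.759) = +0.712.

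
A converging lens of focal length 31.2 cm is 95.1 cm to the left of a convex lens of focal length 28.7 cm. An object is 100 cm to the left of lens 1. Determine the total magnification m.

m = +0.618

Lens 1: 1/d_i1 = 1/(31.2) − 1/(100) = 0.02205, so d_i1 = 45.35 cm; m₁ = −d_i1/d_o1 = -0.4535.
d_o2 = 95.1 − (45.35) = 49.75 cm.
Lens 2: 1/d_i2 = 1/(28.7) − 1/(49.75) = 0.01474, so d_i2 = 67.83 cm; m₂ = −d_i2/d_o2 = -1.363.
m = m₁·m₂ = (-0.4535)(-1.363) = +0.618.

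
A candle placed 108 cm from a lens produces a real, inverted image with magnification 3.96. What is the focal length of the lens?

f = 86.2 cm (converging)

m = −d_i/d_o ⇒ d_i = −m·d_o = −(-3.96)·(108) = 427.7 cm.
1/f = 1/d_o + 1/d_i = 1/(108) + 1/(427.7) = 0.01160, so f = 86.2 cm.
Since f is positive, the lens is converging.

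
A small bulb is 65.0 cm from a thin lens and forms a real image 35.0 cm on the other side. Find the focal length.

Real image ⇒ d_i = +35.0 cm.
1/f = 1/d_o + 1/d_i = 1/(65.0) + 1/(35.0) = 0.04396, so f = 22.8 cm.
Since f is positive, the thin lens is converging.

f = 22.8 cm (converging)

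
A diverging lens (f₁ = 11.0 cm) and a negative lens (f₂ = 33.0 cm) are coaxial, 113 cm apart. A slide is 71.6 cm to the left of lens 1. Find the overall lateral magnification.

f₁ = −11.0 cm (diverging).
Lens 1: 1/d_i1 = 1/(-11.0) − 1/(71.6) = -0.1049, so d_i1 = -9.535 cm; m₁ = −d_i1/d_o1 = +0.1332.
d_o2 = 113 − (-9.535) = 122.5 cm.
f₂ = −33.0 cm (diverging).
Lens 2: 1/d_i2 = 1/(-33.0) − 1/(122.5) = -0.03847, so d_i2 = -26.00 cm; m₂ = −d_i2/d_o2 = +0.2122.
m = m₁·m₂ = (+0.1332)(+0.2122) = +0.0283.

m = +0.0283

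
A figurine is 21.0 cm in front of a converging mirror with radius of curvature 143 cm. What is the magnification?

m = +1.42

f = R/2 = 143/2 = 71.50 cm.
1/d_i = 1/f − 1/d_o = 1/(71.50) − 1/(21.0) = -0.03363, so d_i = -29.73 cm.
m = −d_i/d_o = −(-29.73)/(21.0) = +1.42.
The image is virtual, upright and enlarged, behind the mirror.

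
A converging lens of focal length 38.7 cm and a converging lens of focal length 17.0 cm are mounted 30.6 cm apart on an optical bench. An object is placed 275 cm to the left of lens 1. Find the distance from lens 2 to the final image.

7.81 cm

Lens 1: 1/d_i1 = 1/f₁ − 1/d_o1 = 1/(38.7) − 1/(275) = 0.02220, so d_i1 = 45.04 cm.
The intermediate image is 45.04 cm to the right of lens 1, which lies 14.44 cm to the right of lens 2 — a virtual object — so d_o2 = −14.44 cm.
Lens 2: 1/d_i2 = 1/f₂ − 1/d_o2 = 1/(17.0) − 1/(-14.44) = 0.1281, so d_i2 = 7.81 cm.
The final image is real, 7.81 cm to the right of lens 2 (overall magnification ≈ -0.089).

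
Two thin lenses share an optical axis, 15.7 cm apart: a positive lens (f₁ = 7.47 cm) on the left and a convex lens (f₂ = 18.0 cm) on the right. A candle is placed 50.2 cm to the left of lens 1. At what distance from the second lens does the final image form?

11.3 cm

Lens 1: 1/d_i1 = 1/f₁ − 1/d_o1 = 1/(7.47) − 1/(50.2) = 0.1139, so d_i1 = 8.776 cm.
The intermediate image is 8.776 cm to the right of lens 1, which is 15.7 − (8.776) = 6.924 cm to the left of lens 2, so d_o2 = +6.924 cm.
Lens 2: 1/d_i2 = 1/f₂ − 1/d_o2 = 1/(18.0) − 1/(6.924) = -0.08887, so d_i2 = -11.3 cm.
The final image is virtual, 11.3 cm to the left of lens 2 (overall magnification ≈ -0.28).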